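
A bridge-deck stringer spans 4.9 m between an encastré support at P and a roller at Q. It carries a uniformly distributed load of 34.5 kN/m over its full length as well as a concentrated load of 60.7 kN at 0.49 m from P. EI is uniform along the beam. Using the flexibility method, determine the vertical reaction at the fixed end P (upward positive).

Take the reaction at Q as the redundant and release it; the primary structure is a cantilever fixed at P.
Deflection at Q on the released cantilever, summing each load's contribution:
  UDL 34.5: wL⁴/(8EI) = 2486/EI
  point load 60.7 at a = 0.49: Pa²(3L − a)/(6EI) = 34.52/EI
  δ_0 = 2521/EI
Flexibility coefficient — unit upward force at Q: δ_{QQ} = L³/(3EI) = 39.22/EI.
Compatibility at Q: δ_0 − R_Q·δ_{QQ} = 0, so R_Q = 2521/39.22 = 64.27 kN.
Vertical equilibrium: R_P = ΣP − R_Q = 229.8 − 64.27 = 165.5 kN.

R_P = 165.5 kN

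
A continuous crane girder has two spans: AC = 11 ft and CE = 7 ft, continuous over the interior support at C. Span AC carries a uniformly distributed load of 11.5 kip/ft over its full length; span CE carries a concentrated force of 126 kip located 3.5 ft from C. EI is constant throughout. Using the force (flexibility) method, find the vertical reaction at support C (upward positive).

Insert a hinge at C; M_C is the redundant, and each span becomes simply supported.
End slopes at the hinge C, treating each span as simply supported:
  span AC: UDL 11.5: wL³/(24EI) = 637.8/EI
  span CE: point load 126 at a = 3.5: Pab(L + b)/(6LEI) = 385.9/EI
  relative rotation θ_0 = (637.8 + 385.9)/EI = 1024/EI
A unit hogging moment at C produces rotation L₁/(3EI) + L₂/(3EI) = 6/EI.
Slope continuity at C: θ_0 = M_C·6/EI, so M_C = 1024/6 = 170.6 kip·ft (hogging).
Span AC, ΣM about A with M_C applied at C: R_C^{AC}·11 = 695.8 + 170.6, so R_C^{AC} = 78.76 kip and R_A = 126.5 − 78.76 = 47.74 kip.
Span CE, ΣM about E: R_C^{CE}·7 = 441 + 170.6, so R_C^{CE} = 87.37 kip and R_E = 126 − 87.37 = 38.63 kip.
R_C = 78.76 + 87.37 = 166.1 kip.

R_C = 166.1 kip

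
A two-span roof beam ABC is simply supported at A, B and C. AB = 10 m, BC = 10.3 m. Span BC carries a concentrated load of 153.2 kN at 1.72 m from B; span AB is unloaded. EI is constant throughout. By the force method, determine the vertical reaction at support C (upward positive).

R_C = 15.67 kN

Take M_B as the redundant. Released structure: two simple spans AB and BC with a hinge at B.
Discontinuity in slope at B on the released structure — sum the simple-span end rotations:
  span BC: point load 153.2 at a = 1.72: Pab(L + b)/(6LEI) = 690.7/EI
  relative rotation θ_0 = (0 + 690.7)/EI = 690.7/EI
A unit hogging moment at B produces rotation L₁/(3EI) + L₂/(3EI) = 6.767/EI.
Slope continuity at B: θ_0 = M_B·6.767/EI, so M_B = 690.7/6.767 = 102.1 kN·m (hogging).
Span BC, ΣM about C: R_B^{BC}·10.3 = 1314 + 102.1, so R_B^{BC} = 137.5 kN and R_C = 153.2 − 137.5 = 15.67 kN.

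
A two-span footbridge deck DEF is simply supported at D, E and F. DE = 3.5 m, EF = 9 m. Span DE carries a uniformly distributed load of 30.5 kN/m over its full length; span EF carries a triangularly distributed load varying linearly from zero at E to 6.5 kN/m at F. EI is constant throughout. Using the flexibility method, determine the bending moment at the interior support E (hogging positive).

Release continuity at E by inserting a hinge; the redundant is the internal moment M_E. The primary structure is two simply-supported spans DE and EF.
End slopes at the hinge E, treating each span as simply supported:
  span DE: UDL 30.5: wL³/(24EI) = 54.49/EI
  span EF: triangular load, peak 6.5: 7w₀L³/(360EI) = 92.14/EI
  relative rotation θ_0 = (54.49 + 92.14)/EI = 146.6/EI
A unit hogging moment at E produces rotation L₁/(3EI) + L₂/(3EI) = 4.167/EI.
Slope continuity at E: θ_0 = M_E·4.167/EI, so M_E = 146.6/4.167 = 35.19 kN·m (hogging).

M_E = 35.19 kN·m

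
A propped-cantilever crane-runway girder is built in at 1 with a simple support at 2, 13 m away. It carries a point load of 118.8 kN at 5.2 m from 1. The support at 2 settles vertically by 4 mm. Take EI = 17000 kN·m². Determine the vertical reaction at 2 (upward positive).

Release the roller at 2. Primary structure: cantilever fixed at 1.
Deflection at 2 on the released cantilever, summing each load's contribution:
  point load 118.8 at a = 5.2: Pa²(3L − a)/(6EI) = 18096/EI
Tip deflection under a unit load at 2: L³/(3EI) = 732.3/EI.
With EI = 17000 kN·m²: δ_0 = 1.0645 m and δ_{22} = 0.043078 m/kN.
Compatibility — the beam at 2 must follow the support down by 0.004 m: δ_0 − R_2·δ_{22} = 0.004, so R_2 = (1.0645 − 0.004)/0.043078 = 24.62 kN.

R_2 = 24.62 kN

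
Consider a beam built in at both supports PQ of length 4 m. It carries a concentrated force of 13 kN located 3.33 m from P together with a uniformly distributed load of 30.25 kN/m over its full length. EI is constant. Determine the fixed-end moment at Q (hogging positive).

Take the two fixed-end moments M_P, M_Q as redundants; the released structure is the simple span PQ.
End rotations of the released simple span under the applied load (×1/EI):
  at P: point load 13 at a = 3.33: Pab(L + b)/(6LEI) = 5.644/EI
  at Q: point load 13 at a = 3.33: Pab(L + a)/(6LEI) = 8.858/EI
  at P: UDL 30.25: wL³/(24EI) = 80.67/EI
  at Q: UDL 30.25: wL³/(24EI) = 80.67/EI
  θ_P0 = 86.31/EI,  θ_Q0 = 89.53/EI
Flexibility coefficients: a unit moment at one end gives L/(3EI) there and L/(6EI) at the far end, so f₁₁ = f₂₂ = 1.333/EI and f₁₂ = f₂₁ = 0.6667/EI.
Compatibility — zero rotation at each built-in end:
  1.333 M_P + 0.6667 M_Q = 86.31
  0.6667 M_P + 1.333 M_Q = 89.53
Solving the pair gives M_P = 41.55 kN·m and M_Q = 46.37 kN·m (hogging).

M_Q = 46.37 kN·m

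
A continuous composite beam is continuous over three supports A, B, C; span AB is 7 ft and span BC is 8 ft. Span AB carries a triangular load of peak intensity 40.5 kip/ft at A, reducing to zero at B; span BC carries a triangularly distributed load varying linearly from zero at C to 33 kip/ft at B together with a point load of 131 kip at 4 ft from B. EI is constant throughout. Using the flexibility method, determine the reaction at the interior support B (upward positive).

Insert a hinge at B; M_B is the redundant, and each span becomes simply supported.
End slopes at the hinge B, treating each span as simply supported:
  span AB: triangular load, peak 40.5: 7w₀L³/(360EI) = 270.1/EI
  span BC: triangular load, peak 33: w₀L³/(45EI) = 375.5/EI
  span BC: point load 131 at a = 4: Pab(L + b)/(6LEI) = 524/EI
  relative rotation θ_0 = (270.1 + 899.5)/EI = 1170/EI
A unit hogging moment at B produces rotation L₁/(3EI) + L₂/(3EI) = 5/EI.
Compatibility: M_B·(L₁+L₂)/(3EI) = θ_0, giving M_B = 233.9 kip·ft (hogging).
Span AB, ΣM about A with M_B applied at B: R_B^{AB}·7 = 330.8 + 233.9, so R_B^{AB} = 80.67 kip and R_A = 141.8 − 80.67 = 61.08 kip.
Span BC, ΣM about C: R_B^{BC}·8 = 1228 + 233.9, so R_B^{BC} = 182.7 kip and R_C = 263 − 182.7 = 80.26 kip.
R_B = 80.67 + 182.7 = 263.4 kip.

R_B = 263.4 kip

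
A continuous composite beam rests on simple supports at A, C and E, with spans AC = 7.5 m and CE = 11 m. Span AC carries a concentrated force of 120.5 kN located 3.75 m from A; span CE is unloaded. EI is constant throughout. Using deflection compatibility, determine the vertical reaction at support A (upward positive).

Release continuity at C by inserting a hinge; the redundant is the internal moment M_C. The primary structure is two simply-supported spans AC and CE.
Rotations at C on the released spans (each span's end-slope, ×1/EI):
  span AC: point load 120.5 at a = 3.75: Pab(L + a)/(6LEI) = 423.6/EI
  relative rotation θ_0 = (423.6 + 0)/EI = 423.6/EI
A unit hogging moment at C produces rotation L₁/(3EI) + L₂/(3EI) = 6.167/EI.
Slope continuity at C: θ_0 = M_C·6.167/EI, so M_C = 423.6/6.167 = 68.7 kN·m (hogging).
Span AC, ΣM about A with M_C applied at C: R_C^{AC}·7.5 = 451.9 + 68.7, so R_C^{AC} = 69.41 kN and R_A = 120.5 − 69.41 = 51.09 kN.

R_A = 51.09 kN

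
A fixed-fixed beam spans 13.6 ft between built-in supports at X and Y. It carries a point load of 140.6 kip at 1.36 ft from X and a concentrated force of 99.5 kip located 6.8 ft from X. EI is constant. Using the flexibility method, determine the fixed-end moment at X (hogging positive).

M_X = 324 kip·ft

Take the two fixed-end moments M_X, M_Y as redundants; the released structure is the simple span XY.
Simple-span end rotations at X and Y under the given loads:
  at X: point load 140.6 at a = 1.36: Pab(L + b)/(6LEI) = 741.2/EI
  at Y: point load 140.6 at a = 1.36: Pab(L + a)/(6LEI) = 429.1/EI
  at X: point load 99.5 at a = 6.8: Pab(L + b)/(6LEI) = 1150/EI
  at Y: point load 99.5 at a = 6.8: Pab(L + a)/(6LEI) = 1150/EI
  θ_X0 = 1891/EI,  θ_Y0 = 1579/EI
Flexibility coefficients: a unit moment at one end gives L/(3EI) there and L/(6EI) at the far end, so f₁₁ = f₂₂ = 4.533/EI and f₁₂ = f₂₁ = 2.267/EI.
Compatibility — zero rotation at each built-in end:
  4.533 M_X + 2.267 M_Y = 1891
  2.267 M_X + 4.533 M_Y = 1579
Solving the pair gives M_X = 324 kip·ft and M_Y = 186.4 kip·ft (hogging).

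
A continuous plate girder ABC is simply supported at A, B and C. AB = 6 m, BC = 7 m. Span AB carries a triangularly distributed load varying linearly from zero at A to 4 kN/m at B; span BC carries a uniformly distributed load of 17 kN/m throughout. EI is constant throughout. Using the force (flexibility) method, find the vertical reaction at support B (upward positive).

R_B = 86.23 kN

Insert a hinge at B; M_B is the redundant, and each span becomes simply supported.
Discontinuity in slope at B on the released structure — sum the simple-span end rotations:
  span AB: triangular load, peak 4: w₀L³/(45EI) = 19.2/EI
  span BC: UDL 17: wL³/(24EI) = 243/EI
  relative rotation θ_0 = (19.2 + 243)/EI = 262.2/EI
A unit hogging moment at B produces rotation L₁/(3EI) + L₂/(3EI) = 4.333/EI.
Compatibility: M_B·(L₁+L₂)/(3EI) = θ_0, giving M_B = 60.5 kN·m (hogging).
Span AB, ΣM about A with M_B applied at B: R_B^{AB}·6 = 48 + 60.5, so R_B^{AB} = 18.08 kN and R_A = 12 − 18.08 = -6.083 kN.
Span BC, ΣM about C: R_B^{BC}·7 = 416.5 + 60.5, so R_B^{BC} = 68.14 kN and R_C = 119 − 68.14 = 50.86 kN.
R_B = 18.08 + 68.14 = 86.23 kN.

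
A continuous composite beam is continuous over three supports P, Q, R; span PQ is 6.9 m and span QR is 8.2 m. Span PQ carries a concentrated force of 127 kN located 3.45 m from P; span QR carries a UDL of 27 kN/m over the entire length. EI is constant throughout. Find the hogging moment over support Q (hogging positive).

M_Q = 198.3 kN·m

Insert a hinge at Q; M_Q is the redundant, and each span becomes simply supported.
End slopes at the hinge Q, treating each span as simply supported:
  span PQ: point load 127 at a = 3.45: Pab(L + a)/(6LEI) = 377.9/EI
  span QR: UDL 27: wL³/(24EI) = 620.3/EI
  relative rotation θ_0 = (377.9 + 620.3)/EI = 998.2/EI
A unit hogging moment at Q produces rotation L₁/(3EI) + L₂/(3EI) = 5.033/EI.
Slope continuity at Q: θ_0 = M_Q·5.033/EI, so M_Q = 998.2/5.033 = 198.3 kN·m (hogging).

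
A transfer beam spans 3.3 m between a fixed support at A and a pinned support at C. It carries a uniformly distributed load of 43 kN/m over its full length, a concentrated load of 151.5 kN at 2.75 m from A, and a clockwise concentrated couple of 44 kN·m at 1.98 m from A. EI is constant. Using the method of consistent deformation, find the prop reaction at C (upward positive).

Release the roller at C. Primary structure: cantilever fixed at A.
Primary-structure tip deflection at C by superposition:
  UDL 43: wL⁴/(8EI) = 637.4/EI
  point load 151.5 at a = 2.75: Pa²(3L − a)/(6EI) = 1365/EI
  clockwise couple 44 at a = 1.98: M₀a(2L − a)/(2EI) = 201.2/EI
  δ_0 = 2204/EI
Flexibility coefficient — unit upward force at C: δ_{CC} = L³/(3EI) = 11.98/EI.
Compatibility at C: δ_0 − R_C·δ_{CC} = 0, so R_C = 2204/11.98 = 184 kN.

R_C = 184 kN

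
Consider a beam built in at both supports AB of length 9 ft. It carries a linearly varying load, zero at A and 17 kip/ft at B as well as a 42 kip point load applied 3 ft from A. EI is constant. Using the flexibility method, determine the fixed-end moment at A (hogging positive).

M_A = 101.9 kip·ft

Take the two fixed-end moments M_A, M_B as redundants; the released structure is the simple span AB.
End rotations of the released simple span under the applied load (×1/EI):
  at A: triangular load, peak 17: 7w₀L³/(360EI) = 241/EI
  at B: triangular load, peak 17: w₀L³/(45EI) = 275.4/EI
  at A: point load 42 at a = 3: Pab(L + b)/(6LEI) = 210/EI
  at B: point load 42 at a = 3: Pab(L + a)/(6LEI) = 168/EI
  θ_A0 = 451/EI,  θ_B0 = 443.4/EI
Flexibility coefficients: a unit moment at one end gives L/(3EI) there and L/(6EI) at the far end, so f₁₁ = f₂₂ = 3/EI and f₁₂ = f₂₁ = 1.5/EI.
Compatibility — zero rotation at each built-in end:
  3 M_A + 1.5 M_B = 451
  1.5 M_A + 3 M_B = 443.4
Solving the pair gives M_A = 101.9 kip·ft and M_B = 96.85 kip·ft (hogging).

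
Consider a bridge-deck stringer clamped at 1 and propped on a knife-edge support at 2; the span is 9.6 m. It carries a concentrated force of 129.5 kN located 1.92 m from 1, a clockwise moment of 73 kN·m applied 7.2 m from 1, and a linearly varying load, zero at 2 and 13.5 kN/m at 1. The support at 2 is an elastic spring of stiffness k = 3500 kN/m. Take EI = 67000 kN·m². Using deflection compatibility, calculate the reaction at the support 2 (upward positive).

R_2 = 29.02 kN

Choose R_2 as the redundant. The primary structure is the cantilever fixed at 1.
Free-end deflection of the primary structure under the applied loading (downward +):
  point load 129.5 at a = 1.92: Pa²(3L − a)/(6EI) = 2139/EI
  clockwise couple 73 at a = 7.2: M₀a(2L − a)/(2EI) = 3154/EI
  triangular load, peak 13.5 at the fixed end: w₀L⁴/(30EI) = 3822/EI
  δ_0 = 9114/EI
Flexibility coefficient — unit upward force at 2: δ_{22} = L³/(3EI) = 294.9/EI.
With EI = 67000 kN·m²: δ_0 = 0.13604 m and δ_{22} = 0.004402 m/kN.
Compatibility — the spring shortens by R_2/k under the reaction it provides: δ_0 − R_2·δ_{22} = R_2/k. With 1/k = 0.000286 m/kN, R_2 = δ_0 / (δ_{22} + 1/k) = 0.13604 / (0.004402 + 0.000286) = 29.02 kN.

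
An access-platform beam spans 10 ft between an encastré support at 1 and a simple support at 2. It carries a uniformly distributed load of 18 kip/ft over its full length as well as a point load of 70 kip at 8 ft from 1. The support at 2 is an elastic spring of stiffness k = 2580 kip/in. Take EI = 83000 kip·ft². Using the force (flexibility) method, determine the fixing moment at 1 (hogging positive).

M_1 = 301.5 kip·ft

Remove the prop at 2; the released (primary) structure is a cantilever built in at 1.
Primary-structure tip deflection at 2 by superposition:
  UDL 18: wL⁴/(8EI) = 22500/EI
  point load 70 at a = 8: Pa²(3L − a)/(6EI) = 16427/EI
  δ_0 = 38927/EI
Flexibility coefficient — unit upward force at 2: δ_{22} = L³/(3EI) = 333.3/EI.
With EI = 83000 kip·ft²: δ_0 = 0.469 ft and δ_{22} = 0.004016 ft/kip.
Compatibility — the spring shortens by R_2/k under the reaction it provides: δ_0 − R_2·δ_{22} = R_2/k. With 1/k = 1/(2580×12) ft/kip = 0.000032 ft/kip, R_2 = δ_0 / (δ_{22} + 1/k) = 0.469 / (0.004016 + 0.000032) = 115.8 kip.
Moment equilibrium about 1: M_1 = Σ(load moments about 1) − R_2·L = 1460 − 115.8×10 = 301.5 kip·ft.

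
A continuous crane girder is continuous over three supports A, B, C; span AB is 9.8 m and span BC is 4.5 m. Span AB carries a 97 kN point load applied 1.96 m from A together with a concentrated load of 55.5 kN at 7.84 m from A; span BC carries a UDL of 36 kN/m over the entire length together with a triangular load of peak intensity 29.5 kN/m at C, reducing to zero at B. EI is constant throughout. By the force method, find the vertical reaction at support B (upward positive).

Insert a hinge at B; M_B is the redundant, and each span becomes simply supported.
End slopes at the hinge B, treating each span as simply supported:
  span AB: point load 97 at a = 1.96: Pab(L + a)/(6LEI) = 298.1/EI
  span AB: point load 55.5 at a = 7.84: Pab(L + a)/(6LEI) = 255.9/EI
  span BC: UDL 36: wL³/(24EI) = 136.7/EI
  span BC: triangular load, peak 29.5: 7w₀L³/(360EI) = 52.27/EI
  relative rotation θ_0 = (554 + 189)/EI = 742.9/EI
A unit hogging moment at B produces rotation L₁/(3EI) + L₂/(3EI) = 4.767/EI.
Compatibility: M_B·(L₁+L₂)/(3EI) = θ_0, giving M_B = 155.9 kN·m (hogging).
Span AB, ΣM about A with M_B applied at B: R_B^{AB}·9.8 = 625.2 + 155.9, so R_B^{AB} = 79.7 kN and R_A = 152.5 − 79.7 = 72.8 kN.
Span BC, ΣM about C: R_B^{BC}·4.5 = 464.1 + 155.9, so R_B^{BC} = 137.8 kN and R_C = 228.4 − 137.8 = 90.62 kN.
R_B = 79.7 + 137.8 = 217.5 kN.

R_B = 217.5 kN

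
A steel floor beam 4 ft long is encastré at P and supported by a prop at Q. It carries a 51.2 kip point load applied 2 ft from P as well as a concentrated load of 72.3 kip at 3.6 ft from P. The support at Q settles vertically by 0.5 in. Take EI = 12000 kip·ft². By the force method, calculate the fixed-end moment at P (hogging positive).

Choose R_Q as the redundant. The primary structure is the cantilever fixed at P.
Free-end deflection of the primary structure under the applied loading (downward +):
  point load 51.2 at a = 2: Pa²(3L − a)/(6EI) = 341.3/EI
  point load 72.3 at a = 3.6: Pa²(3L − a)/(6EI) = 1312/EI
  δ_0 = 1653/EI
Flexibility coefficient — unit upward force at Q: δ_{QQ} = L³/(3EI) = 21.33/EI.
With EI = 12000 kip·ft²: δ_0 = 0.13776 ft and δ_{QQ} = 0.001778 ft/kip.
Compatibility — the beam at Q must follow the support down by 0.04167 ft: δ_0 − R_Q·δ_{QQ} = 0.04167, so R_Q = (0.13776 − 0.04167)/0.001778 = 54.05 kip.
Moment equilibrium about P: M_P = Σ(load moments about P) − R_Q·L = 362.7 − 54.05×4 = 146.5 kip·ft.

M_P = 146.5 kip·ft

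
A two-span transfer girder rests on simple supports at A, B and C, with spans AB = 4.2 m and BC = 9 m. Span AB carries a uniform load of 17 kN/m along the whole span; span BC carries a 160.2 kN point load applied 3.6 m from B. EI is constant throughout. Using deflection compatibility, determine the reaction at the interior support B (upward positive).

R_B = 201.9 kN

Insert a hinge at B; M_B is the redundant, and each span becomes simply supported.
Rotations at B on the released spans (each span's end-slope, ×1/EI):
  span AB: UDL 17: wL³/(24EI) = 52.48/EI
  span BC: point load 160.2 at a = 3.6: Pab(L + b)/(6LEI) = 830.5/EI
  relative rotation θ_0 = (52.48 + 830.5)/EI = 883/EI
A unit hogging moment at B produces rotation L₁/(3EI) + L₂/(3EI) = 4.4/EI.
Slope continuity at B: θ_0 = M_B·4.4/EI, so M_B = 883/4.4 = 200.7 kN·m (hogging).
Span AB, ΣM about A with M_B applied at B: R_B^{AB}·4.2 = 149.9 + 200.7, so R_B^{AB} = 83.48 kN and R_A = 71.4 − 83.48 = -12.08 kN.
Span BC, ΣM about C: R_B^{BC}·9 = 865.1 + 200.7, so R_B^{BC} = 118.4 kN and R_C = 160.2 − 118.4 = 41.78 kN.
R_B = 83.48 + 118.4 = 201.9 kN.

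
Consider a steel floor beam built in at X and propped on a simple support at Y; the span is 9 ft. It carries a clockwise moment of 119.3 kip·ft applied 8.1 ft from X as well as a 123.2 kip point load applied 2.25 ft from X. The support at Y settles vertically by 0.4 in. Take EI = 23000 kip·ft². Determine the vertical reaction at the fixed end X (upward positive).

Release the roller at Y. Primary structure: cantilever fixed at X.
Downward deflection at the released point Y due to the loads:
  clockwise couple 119.3 at a = 8.1: M₀a(2L − a)/(2EI) = 4783/EI
  point load 123.2 at a = 2.25: Pa²(3L − a)/(6EI) = 2573/EI
  δ_0 = 7356/EI
Flexibility coefficient — unit upward force at Y: δ_{YY} = L³/(3EI) = 243/EI.
With EI = 23000 kip·ft²: δ_0 = 0.31983 ft and δ_{YY} = 0.010565 ft/kip.
Compatibility — the beam at Y must follow the support down by 0.03333 ft: δ_0 − R_Y·δ_{YY} = 0.03333, so R_Y = (0.31983 − 0.03333)/0.010565 = 27.12 kip.
Vertical equilibrium: R_X = ΣP − R_Y = 123.2 − 27.12 = 96.08 kip.

R_X = 96.08 kip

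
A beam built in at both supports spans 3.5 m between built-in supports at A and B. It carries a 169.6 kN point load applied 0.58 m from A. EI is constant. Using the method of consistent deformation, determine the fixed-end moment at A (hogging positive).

Release both end moments; the primary structure is a simply-supported span AB with redundants M_A and M_B.
End rotations of the released simple span under the applied load (×1/EI):
  at A: point load 169.6 at a = 0.58: Pab(L + b)/(6LEI) = 87.81/EI
  at B: point load 169.6 at a = 0.58: Pab(L + a)/(6LEI) = 55.81/EI
  θ_A0 = 87.81/EI,  θ_B0 = 55.81/EI
Flexibility coefficients: a unit moment at one end gives L/(3EI) there and L/(6EI) at the far end, so f₁₁ = f₂₂ = 1.167/EI and f₁₂ = f₂₁ = 0.5833/EI.
Compatibility — zero rotation at each built-in end:
  1.167 M_A + 0.5833 M_B = 87.81
  0.5833 M_A + 1.167 M_B = 55.81
Solving the pair gives M_A = 68.47 kN·m and M_B = 13.6 kN·m (hogging).

M_A = 68.47 kN·m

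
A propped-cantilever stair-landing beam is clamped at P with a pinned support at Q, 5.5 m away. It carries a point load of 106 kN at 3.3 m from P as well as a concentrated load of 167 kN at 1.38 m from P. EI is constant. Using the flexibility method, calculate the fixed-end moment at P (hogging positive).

M_P = 248.9 kN·m

Release the roller at Q. Primary structure: cantilever fixed at P.
Primary-structure tip deflection at Q by superposition:
  point load 106 at a = 3.3: Pa²(3L − a)/(6EI) = 2540/EI
  point load 167 at a = 1.38: Pa²(3L − a)/(6EI) = 801.4/EI
  δ_0 = 3341/EI
Tip deflection under a unit load at Q: L³/(3EI) = 55.46/EI.
The prop prevents deflection at Q: R_Q = δ_0/δ_{QQ} = 3341/55.46 = 60.24 kN.
Moment equilibrium about P: M_P = Σ(load moments about P) − R_Q·L = 580.3 − 60.24×5.5 = 248.9 kN·m.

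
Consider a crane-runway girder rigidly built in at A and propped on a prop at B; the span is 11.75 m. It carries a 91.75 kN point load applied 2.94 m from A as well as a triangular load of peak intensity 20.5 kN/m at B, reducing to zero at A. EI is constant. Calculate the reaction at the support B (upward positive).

Take the reaction at B as the redundant and release it; the primary structure is a cantilever fixed at A.
Primary-structure tip deflection at B by superposition:
  point load 91.75 at a = 2.94: Pa²(3L − a)/(6EI) = 4271/EI
  triangular load, peak 20.5 at the free end: 11w₀L⁴/(120EI) = 35819/EI
  δ_0 = 40090/EI
Tip deflection under a unit load at B: L³/(3EI) = 540.7/EI.
Compatibility at B: δ_0 − R_B·δ_{BB} = 0, so R_B = 40090/540.7 = 74.14 kN.

R_B = 74.14 kN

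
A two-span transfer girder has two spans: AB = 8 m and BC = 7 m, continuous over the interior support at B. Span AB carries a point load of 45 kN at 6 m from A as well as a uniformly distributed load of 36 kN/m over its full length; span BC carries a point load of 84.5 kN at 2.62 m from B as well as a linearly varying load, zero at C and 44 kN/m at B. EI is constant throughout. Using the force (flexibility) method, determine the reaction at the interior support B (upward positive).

Release continuity at B by inserting a hinge; the redundant is the internal moment M_B. The primary structure is two simply-supported spans AB and BC.
Discontinuity in slope at B on the released structure — sum the simple-span end rotations:
  span AB: point load 45 at a = 6: Pab(L + a)/(6LEI) = 157.5/EI
  span AB: UDL 36: wL³/(24EI) = 768/EI
  span BC: point load 84.5 at a = 2.62: Pab(L + b)/(6LEI) = 262.7/EI
  span BC: triangular load, peak 44: w₀L³/(45EI) = 335.4/EI
  relative rotation θ_0 = (925.5 + 598.1)/EI = 1524/EI
A unit hogging moment at B produces rotation L₁/(3EI) + L₂/(3EI) = 5/EI.
Slope continuity at B: θ_0 = M_B·5/EI, so M_B = 1524/5 = 304.7 kN·m (hogging).
Span AB, ΣM about A with M_B applied at B: R_B^{AB}·8 = 1422 + 304.7, so R_B^{AB} = 215.8 kN and R_A = 333 − 215.8 = 117.2 kN.
Span BC, ΣM about C: R_B^{BC}·7 = 1089 + 304.7, so R_B^{BC} = 199.1 kN and R_C = 238.5 − 199.1 = 39.43 kN.
R_B = 215.8 + 199.1 = 414.9 kN.

R_B = 414.9 kN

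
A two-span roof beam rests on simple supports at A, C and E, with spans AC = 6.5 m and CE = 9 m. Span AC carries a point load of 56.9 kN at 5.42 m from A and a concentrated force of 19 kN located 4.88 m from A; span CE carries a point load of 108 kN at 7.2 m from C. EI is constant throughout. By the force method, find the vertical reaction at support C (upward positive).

Release continuity at C by inserting a hinge; the redundant is the internal moment M_C. The primary structure is two simply-supported spans AC and CE.
Rotations at C on the released spans (each span's end-slope, ×1/EI):
  span AC: point load 56.9 at a = 5.42: Pab(L + a)/(6LEI) = 101.8/EI
  span AC: point load 19 at a = 4.88: Pab(L + a)/(6LEI) = 43.83/EI
  span CE: point load 108 at a = 7.2: Pab(L + b)/(6LEI) = 279.9/EI
  relative rotation θ_0 = (145.6 + 279.9)/EI = 425.6/EI
A unit hogging moment at C produces rotation L₁/(3EI) + L₂/(3EI) = 5.167/EI.
Slope continuity at C: θ_0 = M_C·5.167/EI, so M_C = 425.6/5.167 = 82.37 kN·m (hogging).
Span AC, ΣM about A with M_C applied at C: R_C^{AC}·6.5 = 401.1 + 82.37, so R_C^{AC} = 74.38 kN and R_A = 75.9 − 74.38 = 1.518 kN.
Span CE, ΣM about E: R_C^{CE}·9 = 194.4 + 82.37, so R_C^{CE} = 30.75 kN and R_E = 108 − 30.75 = 77.25 kN.
R_C = 74.38 + 30.75 = 105.1 kN.

R_C = 105.1 kN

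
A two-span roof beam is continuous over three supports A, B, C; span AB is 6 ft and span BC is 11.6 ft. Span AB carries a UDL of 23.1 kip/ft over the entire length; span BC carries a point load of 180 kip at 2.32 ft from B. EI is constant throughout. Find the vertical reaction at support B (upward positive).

R_B = 272.4 kip

Take M_B as the redundant. Released structure: two simple spans AB and BC with a hinge at B.
Discontinuity in slope at B on the released structure — sum the simple-span end rotations:
  span AB: UDL 23.1: wL³/(24EI) = 207.9/EI
  span BC: point load 180 at a = 2.32: Pab(L + b)/(6LEI) = 1163/EI
  relative rotation θ_0 = (207.9 + 1163)/EI = 1370/EI
A unit hogging moment at B produces rotation L₁/(3EI) + L₂/(3EI) = 5.867/EI.
Compatibility: M_B·(L₁+L₂)/(3EI) = θ_0, giving M_B = 233.6 kip·ft (hogging).
Span AB, ΣM about A with M_B applied at B: R_B^{AB}·6 = 415.8 + 233.6, so R_B^{AB} = 108.2 kip and R_A = 138.6 − 108.2 = 30.37 kip.
Span BC, ΣM about C: R_B^{BC}·11.6 = 1670 + 233.6, so R_B^{BC} = 164.1 kip and R_C = 180 − 164.1 = 15.86 kip.
R_B = 108.2 + 164.1 = 272.4 kip.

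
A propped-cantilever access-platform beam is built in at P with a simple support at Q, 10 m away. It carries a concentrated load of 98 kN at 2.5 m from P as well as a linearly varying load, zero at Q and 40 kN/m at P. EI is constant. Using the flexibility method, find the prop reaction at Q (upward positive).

Take the reaction at Q as the redundant and release it; the primary structure is a cantilever fixed at P.
Deflection at Q on the released cantilever, summing each load's contribution:
  point load 98 at a = 2.5: Pa²(3L − a)/(6EI) = 2807/EI
  triangular load, peak 40 at the fixed end: w₀L⁴/(30EI) = 13333/EI
  δ_0 = 16141/EI
Flexibility coefficient — unit upward force at Q: δ_{QQ} = L³/(3EI) = 333.3/EI.
The prop prevents deflection at Q: R_Q = δ_0/δ_{QQ} = 16141/333.3 = 48.42 kN.

R_Q = 48.42 kN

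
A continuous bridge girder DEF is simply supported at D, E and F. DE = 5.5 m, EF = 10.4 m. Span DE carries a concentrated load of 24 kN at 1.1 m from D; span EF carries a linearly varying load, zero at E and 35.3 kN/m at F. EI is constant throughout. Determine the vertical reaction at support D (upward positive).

Take M_E as the redundant. Released structure: two simple spans DE and EF with a hinge at E.
End slopes at the hinge E, treating each span as simply supported:
  span DE: point load 24 at a = 1.1: Pab(L + a)/(6LEI) = 23.23/EI
  span EF: triangular load, peak 35.3: 7w₀L³/(360EI) = 772.1/EI
  relative rotation θ_0 = (23.23 + 772.1)/EI = 795.3/EI
A unit hogging moment at E produces rotation L₁/(3EI) + L₂/(3EI) = 5.3/EI.
Compatibility: M_E·(L₁+L₂)/(3EI) = θ_0, giving M_E = 150.1 kN·m (hogging).
Span DE, ΣM about D with M_E applied at E: R_E^{DE}·5.5 = 26.4 + 150.1, so R_E^{DE} = 32.08 kN and R_D = 24 − 32.08 = -8.084 kN.

R_D = -8.084 kN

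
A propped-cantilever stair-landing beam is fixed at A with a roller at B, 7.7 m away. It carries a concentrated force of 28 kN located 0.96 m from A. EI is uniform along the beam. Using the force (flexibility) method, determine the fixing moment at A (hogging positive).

Take the reaction at B as the redundant and release it; the primary structure is a cantilever fixed at A.
Free-end deflection of the primary structure under the applied loading (downward +):
  point load 28 at a = 0.96: Pa²(3L − a)/(6EI) = 95.22/EI
Tip deflection under a unit load at B: L³/(3EI) = 152.2/EI.
Compatibility at B: δ_0 − R_B·δ_{BB} = 0, so R_B = 95.22/152.2 = 0.6257 kN.
Moment equilibrium about A: M_A = Σ(load moments about A) − R_B·L = 26.88 − 0.6257×7.7 = 22.06 kN·m.

M_A = 22.06 kN·m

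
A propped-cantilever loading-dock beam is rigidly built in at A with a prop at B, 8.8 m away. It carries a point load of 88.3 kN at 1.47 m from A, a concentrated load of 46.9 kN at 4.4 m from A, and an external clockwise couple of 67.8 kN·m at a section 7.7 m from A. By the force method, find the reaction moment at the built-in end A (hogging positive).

Choose R_B as the redundant. The primary structure is the cantilever fixed at A.
Free-end deflection of the primary structure under the applied loading (downward +):
  point load 88.3 at a = 1.47: Pa²(3L − a)/(6EI) = 792.8/EI
  point load 46.9 at a = 4.4: Pa²(3L − a)/(6EI) = 3329/EI
  clockwise couple 67.8 at a = 7.7: M₀a(2L − a)/(2EI) = 2584/EI
  δ_0 = 6706/EI
Flexibility coefficient — unit upward force at B: δ_{BB} = L³/(3EI) = 227.2/EI.
Compatibility at B: δ_0 − R_B·δ_{BB} = 0, so R_B = 6706/227.2 = 29.52 kN.
Moment equilibrium about A: M_A = Σ(load moments about A) − R_B·L = 404 − 29.52×8.8 = 144.2 kN·m.

M_A = 144.2 kN·m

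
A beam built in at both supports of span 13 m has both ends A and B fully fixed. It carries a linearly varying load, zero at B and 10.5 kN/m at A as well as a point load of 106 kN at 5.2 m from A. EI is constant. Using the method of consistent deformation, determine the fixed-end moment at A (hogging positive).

Take the two fixed-end moments M_A, M_B as redundants; the released structure is the simple span AB.
On the primary (simply-supported) span, the end slopes from the loading are:
  at A: triangular load, peak 10.5: w₀L³/(45EI) = 512.6/EI
  at B: triangular load, peak 10.5: 7w₀L³/(360EI) = 448.6/EI
  at A: point load 106 at a = 5.2: Pab(L + b)/(6LEI) = 1146/EI
  at B: point load 106 at a = 5.2: Pab(L + a)/(6LEI) = 1003/EI
  θ_A0 = 1659/EI,  θ_B0 = 1452/EI
Flexibility coefficients: a unit moment at one end gives L/(3EI) there and L/(6EI) at the far end, so f₁₁ = f₂₂ = 4.333/EI and f₁₂ = f₂₁ = 2.167/EI.
Compatibility — zero rotation at each built-in end:
  4.333 M_A + 2.167 M_B = 1659
  2.167 M_A + 4.333 M_B = 1452
Solving the pair gives M_A = 287.2 kN·m and M_B = 191.4 kN·m (hogging).

M_A = 287.2 kN·m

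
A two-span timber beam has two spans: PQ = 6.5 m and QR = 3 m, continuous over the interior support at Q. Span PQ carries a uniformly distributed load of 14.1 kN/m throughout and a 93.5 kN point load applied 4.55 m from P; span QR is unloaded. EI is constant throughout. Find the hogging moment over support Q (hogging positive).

M_Q = 125.2 kN·m

Take M_Q as the redundant. Released structure: two simple spans PQ and QR with a hinge at Q.
End slopes at the hinge Q, treating each span as simply supported:
  span PQ: UDL 14.1: wL³/(24EI) = 161.3/EI
  span PQ: point load 93.5 at a = 4.55: Pab(L + a)/(6LEI) = 235/EI
  relative rotation θ_0 = (396.4 + 0)/EI = 396.4/EI
A unit hogging moment at Q produces rotation L₁/(3EI) + L₂/(3EI) = 3.167/EI.
Compatibility: M_Q·(L₁+L₂)/(3EI) = θ_0, giving M_Q = 125.2 kN·m (hogging).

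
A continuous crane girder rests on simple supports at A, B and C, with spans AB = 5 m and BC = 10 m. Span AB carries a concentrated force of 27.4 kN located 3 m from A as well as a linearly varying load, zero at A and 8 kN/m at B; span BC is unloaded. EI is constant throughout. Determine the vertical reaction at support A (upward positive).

R_A = 14.98 kN

Release continuity at B by inserting a hinge; the redundant is the internal moment M_B. The primary structure is two simply-supported spans AB and BC.
Discontinuity in slope at B on the released structure — sum the simple-span end rotations:
  span AB: point load 27.4 at a = 3: Pab(L + a)/(6LEI) = 43.84/EI
  span AB: triangular load, peak 8: w₀L³/(45EI) = 22.22/EI
  relative rotation θ_0 = (66.06 + 0)/EI = 66.06/EI
A unit hogging moment at B produces rotation L₁/(3EI) + L₂/(3EI) = 5/EI.
Compatibility: M_B·(L₁+L₂)/(3EI) = θ_0, giving M_B = 13.21 kN·m (hogging).
Span AB, ΣM about A with M_B applied at B: R_B^{AB}·5 = 148.9 + 13.21, so R_B^{AB} = 32.42 kN and R_A = 47.4 − 32.42 = 14.98 kN.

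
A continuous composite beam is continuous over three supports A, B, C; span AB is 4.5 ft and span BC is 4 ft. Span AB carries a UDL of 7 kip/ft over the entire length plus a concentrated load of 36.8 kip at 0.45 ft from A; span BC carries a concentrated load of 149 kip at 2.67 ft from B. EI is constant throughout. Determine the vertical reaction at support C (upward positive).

R_C = 85.66 kip

Insert a hinge at B; M_B is the redundant, and each span becomes simply supported.
Rotations at B on the released spans (each span's end-slope, ×1/EI):
  span AB: UDL 7: wL³/(24EI) = 26.58/EI
  span AB: point load 36.8 at a = 0.45: Pab(L + a)/(6LEI) = 12.3/EI
  span BC: point load 149 at a = 2.67: Pab(L + b)/(6LEI) = 117.5/EI
  relative rotation θ_0 = (38.87 + 117.5)/EI = 156.4/EI
A unit hogging moment at B produces rotation L₁/(3EI) + L₂/(3EI) = 2.833/EI.
Compatibility: M_B·(L₁+L₂)/(3EI) = θ_0, giving M_B = 55.19 kip·ft (hogging).
Span BC, ΣM about C: R_B^{BC}·4 = 198.2 + 55.19, so R_B^{BC} = 63.34 kip and R_C = 149 − 63.34 = 85.66 kip.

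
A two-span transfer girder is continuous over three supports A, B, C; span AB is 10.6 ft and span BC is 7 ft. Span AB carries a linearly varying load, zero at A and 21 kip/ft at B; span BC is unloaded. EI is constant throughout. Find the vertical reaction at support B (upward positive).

R_B = 96.67 kip

Insert a hinge at B; M_B is the redundant, and each span becomes simply supported.
End slopes at the hinge B, treating each span as simply supported:
  span AB: triangular load, peak 21: w₀L³/(45EI) = 555.8/EI
  relative rotation θ_0 = (555.8 + 0)/EI = 555.8/EI
A unit hogging moment at B produces rotation L₁/(3EI) + L₂/(3EI) = 5.867/EI.
Slope continuity at B: θ_0 = M_B·5.867/EI, so M_B = 555.8/5.867 = 94.74 kip·ft (hogging).
Span AB, ΣM about A with M_B applied at B: R_B^{AB}·10.6 = 786.5 + 94.74, so R_B^{AB} = 83.14 kip and R_A = 111.3 − 83.14 = 28.16 kip.
Span BC, ΣM about C: R_B^{BC}·7 = 0 + 94.74, so R_B^{BC} = 13.53 kip and R_C = 0 − 13.53 = -13.53 kip.
R_B = 83.14 + 13.53 = 96.67 kip.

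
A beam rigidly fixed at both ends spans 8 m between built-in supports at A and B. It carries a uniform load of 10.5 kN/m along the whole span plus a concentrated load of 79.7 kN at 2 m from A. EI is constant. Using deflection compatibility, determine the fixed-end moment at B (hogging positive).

Release both end moments; the primary structure is a simply-supported span AB with redundants M_A and M_B.
Simple-span end rotations at A and B under the given loads:
  at A: UDL 10.5: wL³/(24EI) = 224/EI
  at B: UDL 10.5: wL³/(24EI) = 224/EI
  at A: point load 79.7 at a = 2: Pab(L + b)/(6LEI) = 278.9/EI
  at B: point load 79.7 at a = 2: Pab(L + a)/(6LEI) = 199.2/EI
  θ_A0 = 502.9/EI,  θ_B0 = 423.2/EI
Flexibility coefficients: a unit moment at one end gives L/(3EI) there and L/(6EI) at the far end, so f₁₁ = f₂₂ = 2.667/EI and f₁₂ = f₂₁ = 1.333/EI.
Compatibility — zero rotation at each built-in end:
  2.667 M_A + 1.333 M_B = 502.9
  1.333 M_A + 2.667 M_B = 423.2
Solving the pair gives M_A = 145.7 kN·m and M_B = 85.89 kN·m (hogging).

M_B = 85.89 kN·m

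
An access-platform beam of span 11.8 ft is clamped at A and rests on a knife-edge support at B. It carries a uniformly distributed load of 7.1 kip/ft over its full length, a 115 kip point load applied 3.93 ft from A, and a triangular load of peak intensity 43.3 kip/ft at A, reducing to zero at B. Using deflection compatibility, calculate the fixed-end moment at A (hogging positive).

Choose R_B as the redundant. The primary structure is the cantilever fixed at A.
Downward deflection at the released point B due to the loads:
  UDL 7.1: wL⁴/(8EI) = 17207/EI
  point load 115 at a = 3.93: Pa²(3L − a)/(6EI) = 9316/EI
  triangular load, peak 43.3 at the fixed end: w₀L⁴/(30EI) = 27983/EI
  δ_0 = 54506/EI
Flexibility coefficient — unit upward force at B: δ_{BB} = L³/(3EI) = 547.7/EI.
Compatibility at B: δ_0 − R_B·δ_{BB} = 0, so R_B = 54506/547.7 = 99.52 kip.
Moment equilibrium about A: M_A = Σ(load moments about A) − R_B·L = 1951 − 99.52×11.8 = 776.7 kip·ft.

M_A = 776.7 kip·ft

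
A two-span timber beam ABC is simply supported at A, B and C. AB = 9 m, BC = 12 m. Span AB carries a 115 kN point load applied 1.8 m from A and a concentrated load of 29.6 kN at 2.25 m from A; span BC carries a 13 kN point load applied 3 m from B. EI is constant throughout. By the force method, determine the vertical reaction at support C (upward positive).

Insert a hinge at B; M_B is the redundant, and each span becomes simply supported.
Rotations at B on the released spans (each span's end-slope, ×1/EI):
  span AB: point load 115 at a = 1.8: Pab(L + a)/(6LEI) = 298.1/EI
  span AB: point load 29.6 at a = 2.25: Pab(L + a)/(6LEI) = 93.66/EI
  span BC: point load 13 at a = 3: Pab(L + b)/(6LEI) = 102.4/EI
  relative rotation θ_0 = (391.7 + 102.4)/EI = 494.1/EI
A unit hogging moment at B produces rotation L₁/(3EI) + L₂/(3EI) = 7/EI.
Compatibility: M_B·(L₁+L₂)/(3EI) = θ_0, giving M_B = 70.59 kN·m (hogging).
Span BC, ΣM about C: R_B^{BC}·12 = 117 + 70.59, so R_B^{BC} = 15.63 kN and R_C = 13 − 15.63 = -2.632 kN.

R_C = -2.632 kN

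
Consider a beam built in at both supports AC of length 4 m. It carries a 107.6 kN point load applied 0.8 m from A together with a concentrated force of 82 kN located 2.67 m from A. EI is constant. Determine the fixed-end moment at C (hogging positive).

Release both end moments; the primary structure is a simply-supported span AC with redundants M_A and M_C.
On the primary (simply-supported) span, the end slopes from the loading are:
  at A: point load 107.6 at a = 0.8: Pab(L + b)/(6LEI) = 82.64/EI
  at C: point load 107.6 at a = 0.8: Pab(L + a)/(6LEI) = 55.09/EI
  at A: point load 82 at a = 2.67: Pab(L + b)/(6LEI) = 64.67/EI
  at C: point load 82 at a = 2.67: Pab(L + a)/(6LEI) = 80.93/EI
  θ_A0 = 147.3/EI,  θ_C0 = 136/EI
Flexibility coefficients: a unit moment at one end gives L/(3EI) there and L/(6EI) at the far end, so f₁₁ = f₂₂ = 1.333/EI and f₁₂ = f₂₁ = 0.6667/EI.
Compatibility — zero rotation at each built-in end:
  1.333 M_A + 0.6667 M_C = 147.3
  0.6667 M_A + 1.333 M_C = 136
Solving the pair gives M_A = 79.3 kN·m and M_C = 62.37 kN·m (hogging).

M_C = 62.37 kN·m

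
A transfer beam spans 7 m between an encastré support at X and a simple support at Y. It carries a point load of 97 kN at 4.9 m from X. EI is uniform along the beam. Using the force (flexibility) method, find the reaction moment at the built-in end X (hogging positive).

M_X = 92.68 kN·m

Remove the prop at Y; the released (primary) structure is a cantilever built in at X.
Primary-structure tip deflection at Y by superposition:
  point load 97 at a = 4.9: Pa²(3L − a)/(6EI) = 6249/EI
Flexibility coefficient — unit upward force at Y: δ_{YY} = L³/(3EI) = 114.3/EI.
Compatibility at Y: δ_0 − R_Y·δ_{YY} = 0, so R_Y = 6249/114.3 = 54.66 kN.
Moment equilibrium about X: M_X = Σ(load moments about X) − R_Y·L = 475.3 − 54.66×7 = 92.68 kN·m.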